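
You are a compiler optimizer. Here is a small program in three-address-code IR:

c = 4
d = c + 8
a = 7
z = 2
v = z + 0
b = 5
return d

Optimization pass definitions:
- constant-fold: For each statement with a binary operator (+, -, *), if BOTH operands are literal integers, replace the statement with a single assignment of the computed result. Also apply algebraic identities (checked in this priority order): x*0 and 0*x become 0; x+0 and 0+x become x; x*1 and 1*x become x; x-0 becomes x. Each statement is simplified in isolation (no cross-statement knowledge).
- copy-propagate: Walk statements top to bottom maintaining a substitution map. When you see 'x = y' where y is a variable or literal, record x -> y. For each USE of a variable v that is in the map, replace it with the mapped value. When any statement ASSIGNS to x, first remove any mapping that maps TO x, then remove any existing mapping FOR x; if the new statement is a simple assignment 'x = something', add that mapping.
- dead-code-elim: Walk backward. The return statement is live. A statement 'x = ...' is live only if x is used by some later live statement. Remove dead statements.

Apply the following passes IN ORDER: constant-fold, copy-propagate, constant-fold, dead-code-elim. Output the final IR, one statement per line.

Initial IR:
  c = 4
  d = c + 8
  a = 7
  z = 2
  v = z + 0
  b = 5
  return d
After constant-fold (7 stmts):
  c = 4
  d = c + 8
  a = 7
  z = 2
  v = z
  b = 5
  return d
After copy-propagate (7 stmts):
  c = 4
  d = 4 + 8
  a = 7
  z = 2
  v = 2
  b = 5
  return d
After constant-fold (7 stmts):
  c = 4
  d = 12
  a = 7
  z = 2
  v = 2
  b = 5
  return d
After dead-code-elim (2 stmts):
  d = 12
  return d

Answer: d = 12
return d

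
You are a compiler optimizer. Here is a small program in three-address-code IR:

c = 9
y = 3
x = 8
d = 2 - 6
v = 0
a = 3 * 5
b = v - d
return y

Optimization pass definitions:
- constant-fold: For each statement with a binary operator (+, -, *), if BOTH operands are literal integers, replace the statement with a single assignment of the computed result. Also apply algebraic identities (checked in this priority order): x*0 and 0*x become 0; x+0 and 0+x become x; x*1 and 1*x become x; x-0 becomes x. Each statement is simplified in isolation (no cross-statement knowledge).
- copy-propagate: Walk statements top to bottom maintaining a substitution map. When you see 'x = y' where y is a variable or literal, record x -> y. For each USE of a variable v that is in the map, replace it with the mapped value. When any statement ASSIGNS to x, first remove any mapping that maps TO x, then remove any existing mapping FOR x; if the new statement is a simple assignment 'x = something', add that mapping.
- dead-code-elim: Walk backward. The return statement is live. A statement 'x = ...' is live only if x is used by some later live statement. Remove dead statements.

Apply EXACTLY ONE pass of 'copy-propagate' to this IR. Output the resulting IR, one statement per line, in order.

Applying copy-propagate statement-by-statement:
  [1] c = 9  (unchanged)
  [2] y = 3  (unchanged)
  [3] x = 8  (unchanged)
  [4] d = 2 - 6  (unchanged)
  [5] v = 0  (unchanged)
  [6] a = 3 * 5  (unchanged)
  [7] b = v - d  -> b = 0 - d
  [8] return y  -> return 3
Result (8 stmts):
  c = 9
  y = 3
  x = 8
  d = 2 - 6
  v = 0
  a = 3 * 5
  b = 0 - d
  return 3

Answer: c = 9
y = 3
x = 8
d = 2 - 6
v = 0
a = 3 * 5
b = 0 - d
return 3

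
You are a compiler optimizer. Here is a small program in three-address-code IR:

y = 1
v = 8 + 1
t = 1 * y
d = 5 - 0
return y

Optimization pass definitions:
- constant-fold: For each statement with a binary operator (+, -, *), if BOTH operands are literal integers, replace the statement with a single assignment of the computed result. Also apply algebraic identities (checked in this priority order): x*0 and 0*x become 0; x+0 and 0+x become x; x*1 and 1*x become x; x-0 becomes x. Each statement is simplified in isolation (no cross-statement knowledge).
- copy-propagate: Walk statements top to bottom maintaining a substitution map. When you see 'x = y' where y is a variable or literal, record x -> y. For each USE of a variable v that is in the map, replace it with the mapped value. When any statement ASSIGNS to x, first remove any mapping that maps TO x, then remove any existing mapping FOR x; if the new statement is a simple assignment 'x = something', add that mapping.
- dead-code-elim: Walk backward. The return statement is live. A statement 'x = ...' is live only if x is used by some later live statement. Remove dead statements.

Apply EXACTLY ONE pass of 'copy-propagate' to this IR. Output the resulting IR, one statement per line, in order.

Applying copy-propagate statement-by-statement:
  [1] y = 1  (unchanged)
  [2] v = 8 + 1  (unchanged)
  [3] t = 1 * y  -> t = 1 * 1
  [4] d = 5 - 0  (unchanged)
  [5] return y  -> return 1
Result (5 stmts):
  y = 1
  v = 8 + 1
  t = 1 * 1
  d = 5 - 0
  return 1

Answer: y = 1
v = 8 + 1
t = 1 * 1
d = 5 - 0
return 1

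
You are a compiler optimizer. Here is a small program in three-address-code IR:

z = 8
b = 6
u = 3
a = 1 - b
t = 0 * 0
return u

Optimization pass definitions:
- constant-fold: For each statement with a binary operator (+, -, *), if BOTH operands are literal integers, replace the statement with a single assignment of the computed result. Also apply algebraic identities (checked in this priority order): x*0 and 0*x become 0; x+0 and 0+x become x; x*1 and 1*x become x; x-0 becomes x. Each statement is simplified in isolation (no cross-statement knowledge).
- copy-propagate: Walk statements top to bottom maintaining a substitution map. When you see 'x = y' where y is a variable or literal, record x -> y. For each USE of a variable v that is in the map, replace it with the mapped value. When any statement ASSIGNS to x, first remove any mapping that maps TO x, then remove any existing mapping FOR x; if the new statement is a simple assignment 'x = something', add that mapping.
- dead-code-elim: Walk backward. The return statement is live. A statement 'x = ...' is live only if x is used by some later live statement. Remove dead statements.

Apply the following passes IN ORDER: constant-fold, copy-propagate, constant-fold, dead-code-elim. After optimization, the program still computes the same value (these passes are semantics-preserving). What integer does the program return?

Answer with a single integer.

Answer: 3

Derivation:
Initial IR:
  z = 8
  b = 6
  u = 3
  a = 1 - b
  t = 0 * 0
  return u
After constant-fold (6 stmts):
  z = 8
  b = 6
  u = 3
  a = 1 - b
  t = 0
  return u
After copy-propagate (6 stmts):
  z = 8
  b = 6
  u = 3
  a = 1 - 6
  t = 0
  return 3
After constant-fold (6 stmts):
  z = 8
  b = 6
  u = 3
  a = -5
  t = 0
  return 3
After dead-code-elim (1 stmts):
  return 3
Evaluate:
  z = 8  =>  z = 8
  b = 6  =>  b = 6
  u = 3  =>  u = 3
  a = 1 - b  =>  a = -5
  t = 0 * 0  =>  t = 0
  return u = 3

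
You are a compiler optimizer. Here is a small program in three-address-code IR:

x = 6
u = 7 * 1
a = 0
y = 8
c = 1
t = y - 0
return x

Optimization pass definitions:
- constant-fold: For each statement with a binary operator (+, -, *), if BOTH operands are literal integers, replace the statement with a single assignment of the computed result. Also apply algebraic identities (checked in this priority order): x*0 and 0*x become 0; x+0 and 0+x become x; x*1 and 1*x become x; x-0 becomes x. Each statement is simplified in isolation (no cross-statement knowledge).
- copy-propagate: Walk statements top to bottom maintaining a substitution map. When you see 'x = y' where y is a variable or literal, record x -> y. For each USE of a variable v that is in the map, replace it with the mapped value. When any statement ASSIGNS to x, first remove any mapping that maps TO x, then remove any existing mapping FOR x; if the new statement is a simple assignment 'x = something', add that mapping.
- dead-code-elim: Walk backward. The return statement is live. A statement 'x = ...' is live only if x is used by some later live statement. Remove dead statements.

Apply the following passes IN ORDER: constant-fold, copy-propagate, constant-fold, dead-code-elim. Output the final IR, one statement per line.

Initial IR:
  x = 6
  u = 7 * 1
  a = 0
  y = 8
  c = 1
  t = y - 0
  return x
After constant-fold (7 stmts):
  x = 6
  u = 7
  a = 0
  y = 8
  c = 1
  t = y
  return x
After copy-propagate (7 stmts):
  x = 6
  u = 7
  a = 0
  y = 8
  c = 1
  t = 8
  return 6
After constant-fold (7 stmts):
  x = 6
  u = 7
  a = 0
  y = 8
  c = 1
  t = 8
  return 6
After dead-code-elim (1 stmts):
  return 6

Answer: return 6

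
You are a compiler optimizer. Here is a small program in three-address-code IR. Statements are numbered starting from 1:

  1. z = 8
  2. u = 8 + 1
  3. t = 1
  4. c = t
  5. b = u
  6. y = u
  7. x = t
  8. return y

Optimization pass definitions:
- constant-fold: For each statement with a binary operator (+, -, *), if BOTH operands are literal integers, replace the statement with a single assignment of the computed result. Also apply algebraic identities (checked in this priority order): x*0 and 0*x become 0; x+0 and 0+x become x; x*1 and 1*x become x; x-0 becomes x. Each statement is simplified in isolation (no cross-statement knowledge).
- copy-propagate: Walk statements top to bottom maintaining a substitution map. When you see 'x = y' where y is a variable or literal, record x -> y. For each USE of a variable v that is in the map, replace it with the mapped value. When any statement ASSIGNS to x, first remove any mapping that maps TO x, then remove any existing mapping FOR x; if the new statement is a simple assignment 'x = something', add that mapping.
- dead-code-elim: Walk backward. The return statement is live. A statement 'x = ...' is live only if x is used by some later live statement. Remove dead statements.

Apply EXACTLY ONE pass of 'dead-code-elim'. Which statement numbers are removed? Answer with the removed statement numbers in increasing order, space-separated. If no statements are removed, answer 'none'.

Backward liveness scan:
Stmt 1 'z = 8': DEAD (z not in live set [])
Stmt 2 'u = 8 + 1': KEEP (u is live); live-in = []
Stmt 3 't = 1': DEAD (t not in live set ['u'])
Stmt 4 'c = t': DEAD (c not in live set ['u'])
Stmt 5 'b = u': DEAD (b not in live set ['u'])
Stmt 6 'y = u': KEEP (y is live); live-in = ['u']
Stmt 7 'x = t': DEAD (x not in live set ['y'])
Stmt 8 'return y': KEEP (return); live-in = ['y']
Removed statement numbers: [1, 3, 4, 5, 7]
Surviving IR:
  u = 8 + 1
  y = u
  return y

Answer: 1 3 4 5 7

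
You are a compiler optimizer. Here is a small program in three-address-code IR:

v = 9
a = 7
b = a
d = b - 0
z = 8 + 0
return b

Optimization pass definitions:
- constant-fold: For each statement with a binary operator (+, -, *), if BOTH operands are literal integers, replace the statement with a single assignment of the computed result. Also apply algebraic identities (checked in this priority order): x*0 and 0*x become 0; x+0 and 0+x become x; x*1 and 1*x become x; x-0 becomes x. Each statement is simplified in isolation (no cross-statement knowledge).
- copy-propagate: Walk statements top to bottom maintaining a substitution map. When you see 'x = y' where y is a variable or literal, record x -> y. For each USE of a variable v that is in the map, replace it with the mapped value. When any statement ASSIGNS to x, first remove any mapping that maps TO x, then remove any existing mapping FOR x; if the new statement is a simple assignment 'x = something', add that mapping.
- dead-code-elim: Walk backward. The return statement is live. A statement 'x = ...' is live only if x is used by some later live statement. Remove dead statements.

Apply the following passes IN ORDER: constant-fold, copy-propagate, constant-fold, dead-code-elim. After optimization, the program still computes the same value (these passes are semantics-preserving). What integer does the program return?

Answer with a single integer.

Answer: 7

Derivation:
Initial IR:
  v = 9
  a = 7
  b = a
  d = b - 0
  z = 8 + 0
  return b
After constant-fold (6 stmts):
  v = 9
  a = 7
  b = a
  d = b
  z = 8
  return b
After copy-propagate (6 stmts):
  v = 9
  a = 7
  b = 7
  d = 7
  z = 8
  return 7
After constant-fold (6 stmts):
  v = 9
  a = 7
  b = 7
  d = 7
  z = 8
  return 7
After dead-code-elim (1 stmts):
  return 7
Evaluate:
  v = 9  =>  v = 9
  a = 7  =>  a = 7
  b = a  =>  b = 7
  d = b - 0  =>  d = 7
  z = 8 + 0  =>  z = 8
  return b = 7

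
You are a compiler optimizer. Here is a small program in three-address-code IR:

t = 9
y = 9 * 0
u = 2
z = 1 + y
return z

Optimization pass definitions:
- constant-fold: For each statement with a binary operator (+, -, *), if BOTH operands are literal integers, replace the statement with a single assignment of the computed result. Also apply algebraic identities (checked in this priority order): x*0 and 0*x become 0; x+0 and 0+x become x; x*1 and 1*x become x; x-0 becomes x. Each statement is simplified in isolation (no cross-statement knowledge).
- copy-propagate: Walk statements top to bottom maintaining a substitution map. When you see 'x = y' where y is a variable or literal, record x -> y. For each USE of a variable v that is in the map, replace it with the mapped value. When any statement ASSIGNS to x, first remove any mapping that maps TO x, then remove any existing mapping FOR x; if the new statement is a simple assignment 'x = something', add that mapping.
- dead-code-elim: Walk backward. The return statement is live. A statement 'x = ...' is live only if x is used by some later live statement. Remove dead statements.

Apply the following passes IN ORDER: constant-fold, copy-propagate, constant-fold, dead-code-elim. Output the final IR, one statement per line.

Answer: z = 1
return z

Derivation:
Initial IR:
  t = 9
  y = 9 * 0
  u = 2
  z = 1 + y
  return z
After constant-fold (5 stmts):
  t = 9
  y = 0
  u = 2
  z = 1 + y
  return z
After copy-propagate (5 stmts):
  t = 9
  y = 0
  u = 2
  z = 1 + 0
  return z
After constant-fold (5 stmts):
  t = 9
  y = 0
  u = 2
  z = 1
  return z
After dead-code-elim (2 stmts):
  z = 1
  return z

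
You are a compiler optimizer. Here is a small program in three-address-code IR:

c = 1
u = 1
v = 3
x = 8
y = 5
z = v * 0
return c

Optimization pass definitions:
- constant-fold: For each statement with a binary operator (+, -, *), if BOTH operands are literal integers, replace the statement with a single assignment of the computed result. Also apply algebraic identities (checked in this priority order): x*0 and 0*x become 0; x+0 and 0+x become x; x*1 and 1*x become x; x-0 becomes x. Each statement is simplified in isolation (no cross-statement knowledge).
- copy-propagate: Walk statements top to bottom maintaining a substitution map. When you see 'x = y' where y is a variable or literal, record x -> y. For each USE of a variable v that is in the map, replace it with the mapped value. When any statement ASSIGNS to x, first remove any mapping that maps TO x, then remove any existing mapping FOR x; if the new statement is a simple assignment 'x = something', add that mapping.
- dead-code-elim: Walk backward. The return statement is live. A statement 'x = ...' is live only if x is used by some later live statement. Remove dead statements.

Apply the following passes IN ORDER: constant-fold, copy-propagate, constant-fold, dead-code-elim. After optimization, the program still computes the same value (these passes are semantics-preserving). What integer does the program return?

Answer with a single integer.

Answer: 1

Derivation:
Initial IR:
  c = 1
  u = 1
  v = 3
  x = 8
  y = 5
  z = v * 0
  return c
After constant-fold (7 stmts):
  c = 1
  u = 1
  v = 3
  x = 8
  y = 5
  z = 0
  return c
After copy-propagate (7 stmts):
  c = 1
  u = 1
  v = 3
  x = 8
  y = 5
  z = 0
  return 1
After constant-fold (7 stmts):
  c = 1
  u = 1
  v = 3
  x = 8
  y = 5
  z = 0
  return 1
After dead-code-elim (1 stmts):
  return 1
Evaluate:
  c = 1  =>  c = 1
  u = 1  =>  u = 1
  v = 3  =>  v = 3
  x = 8  =>  x = 8
  y = 5  =>  y = 5
  z = v * 0  =>  z = 0
  return c = 1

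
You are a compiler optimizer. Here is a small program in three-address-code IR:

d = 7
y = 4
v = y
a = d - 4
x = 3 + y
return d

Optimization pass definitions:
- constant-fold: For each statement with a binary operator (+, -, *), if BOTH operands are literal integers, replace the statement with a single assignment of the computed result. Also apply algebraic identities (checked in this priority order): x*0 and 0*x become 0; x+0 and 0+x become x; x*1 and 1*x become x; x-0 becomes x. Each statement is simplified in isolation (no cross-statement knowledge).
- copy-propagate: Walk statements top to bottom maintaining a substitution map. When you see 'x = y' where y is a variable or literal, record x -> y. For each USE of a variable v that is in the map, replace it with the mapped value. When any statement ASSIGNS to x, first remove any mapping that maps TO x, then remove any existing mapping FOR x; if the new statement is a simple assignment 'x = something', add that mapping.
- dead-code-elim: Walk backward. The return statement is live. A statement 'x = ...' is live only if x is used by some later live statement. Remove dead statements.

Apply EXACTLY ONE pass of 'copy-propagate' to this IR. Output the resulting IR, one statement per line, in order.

Answer: d = 7
y = 4
v = 4
a = 7 - 4
x = 3 + 4
return 7

Derivation:
Applying copy-propagate statement-by-statement:
  [1] d = 7  (unchanged)
  [2] y = 4  (unchanged)
  [3] v = y  -> v = 4
  [4] a = d - 4  -> a = 7 - 4
  [5] x = 3 + y  -> x = 3 + 4
  [6] return d  -> return 7
Result (6 stmts):
  d = 7
  y = 4
  v = 4
  a = 7 - 4
  x = 3 + 4
  return 7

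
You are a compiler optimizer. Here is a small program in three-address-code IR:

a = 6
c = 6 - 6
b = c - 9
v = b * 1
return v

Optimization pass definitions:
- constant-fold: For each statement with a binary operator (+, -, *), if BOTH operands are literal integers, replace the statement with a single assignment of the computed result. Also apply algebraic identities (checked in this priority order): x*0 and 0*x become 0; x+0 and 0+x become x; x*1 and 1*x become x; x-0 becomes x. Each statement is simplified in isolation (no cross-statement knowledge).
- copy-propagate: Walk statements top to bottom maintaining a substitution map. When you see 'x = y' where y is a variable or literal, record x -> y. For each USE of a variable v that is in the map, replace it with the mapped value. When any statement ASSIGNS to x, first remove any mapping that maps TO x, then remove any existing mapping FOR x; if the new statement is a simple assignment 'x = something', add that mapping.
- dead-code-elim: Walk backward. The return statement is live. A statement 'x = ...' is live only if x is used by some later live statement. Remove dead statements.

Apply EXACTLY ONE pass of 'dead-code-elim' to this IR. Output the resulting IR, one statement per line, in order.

Answer: c = 6 - 6
b = c - 9
v = b * 1
return v

Derivation:
Applying dead-code-elim statement-by-statement:
  [5] return v  -> KEEP (return); live=['v']
  [4] v = b * 1  -> KEEP; live=['b']
  [3] b = c - 9  -> KEEP; live=['c']
  [2] c = 6 - 6  -> KEEP; live=[]
  [1] a = 6  -> DEAD (a not live)
Result (4 stmts):
  c = 6 - 6
  b = c - 9
  v = b * 1
  return v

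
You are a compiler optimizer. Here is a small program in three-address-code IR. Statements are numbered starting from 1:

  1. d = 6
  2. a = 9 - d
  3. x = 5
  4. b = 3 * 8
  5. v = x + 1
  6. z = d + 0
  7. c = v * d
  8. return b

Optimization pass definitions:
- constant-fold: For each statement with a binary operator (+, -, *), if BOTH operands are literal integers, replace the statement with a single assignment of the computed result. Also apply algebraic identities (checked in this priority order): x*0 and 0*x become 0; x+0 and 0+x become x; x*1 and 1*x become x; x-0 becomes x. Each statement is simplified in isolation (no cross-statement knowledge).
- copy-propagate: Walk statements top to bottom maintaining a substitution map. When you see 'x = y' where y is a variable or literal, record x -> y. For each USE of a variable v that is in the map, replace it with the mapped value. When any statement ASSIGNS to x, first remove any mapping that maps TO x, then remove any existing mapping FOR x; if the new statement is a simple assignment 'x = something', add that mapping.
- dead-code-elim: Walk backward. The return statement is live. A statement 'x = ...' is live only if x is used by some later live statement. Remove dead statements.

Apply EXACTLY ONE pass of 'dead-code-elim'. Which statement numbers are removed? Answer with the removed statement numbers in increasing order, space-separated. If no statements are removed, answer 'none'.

Backward liveness scan:
Stmt 1 'd = 6': DEAD (d not in live set [])
Stmt 2 'a = 9 - d': DEAD (a not in live set [])
Stmt 3 'x = 5': DEAD (x not in live set [])
Stmt 4 'b = 3 * 8': KEEP (b is live); live-in = []
Stmt 5 'v = x + 1': DEAD (v not in live set ['b'])
Stmt 6 'z = d + 0': DEAD (z not in live set ['b'])
Stmt 7 'c = v * d': DEAD (c not in live set ['b'])
Stmt 8 'return b': KEEP (return); live-in = ['b']
Removed statement numbers: [1, 2, 3, 5, 6, 7]
Surviving IR:
  b = 3 * 8
  return b

Answer: 1 2 3 5 6 7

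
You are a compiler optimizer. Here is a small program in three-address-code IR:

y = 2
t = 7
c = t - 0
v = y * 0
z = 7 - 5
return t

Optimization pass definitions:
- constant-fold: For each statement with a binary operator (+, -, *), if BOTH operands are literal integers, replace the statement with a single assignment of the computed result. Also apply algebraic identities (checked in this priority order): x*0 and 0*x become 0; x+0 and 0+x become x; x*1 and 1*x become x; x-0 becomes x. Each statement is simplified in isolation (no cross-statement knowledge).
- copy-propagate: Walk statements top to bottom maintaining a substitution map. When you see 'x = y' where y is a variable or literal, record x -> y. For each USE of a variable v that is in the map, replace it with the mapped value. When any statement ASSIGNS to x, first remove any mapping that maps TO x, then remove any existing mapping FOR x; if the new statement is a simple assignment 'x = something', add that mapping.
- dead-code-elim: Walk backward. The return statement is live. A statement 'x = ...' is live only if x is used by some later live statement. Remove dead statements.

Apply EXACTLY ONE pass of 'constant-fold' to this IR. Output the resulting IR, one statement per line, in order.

Applying constant-fold statement-by-statement:
  [1] y = 2  (unchanged)
  [2] t = 7  (unchanged)
  [3] c = t - 0  -> c = t
  [4] v = y * 0  -> v = 0
  [5] z = 7 - 5  -> z = 2
  [6] return t  (unchanged)
Result (6 stmts):
  y = 2
  t = 7
  c = t
  v = 0
  z = 2
  return t

Answer: y = 2
t = 7
c = t
v = 0
z = 2
return t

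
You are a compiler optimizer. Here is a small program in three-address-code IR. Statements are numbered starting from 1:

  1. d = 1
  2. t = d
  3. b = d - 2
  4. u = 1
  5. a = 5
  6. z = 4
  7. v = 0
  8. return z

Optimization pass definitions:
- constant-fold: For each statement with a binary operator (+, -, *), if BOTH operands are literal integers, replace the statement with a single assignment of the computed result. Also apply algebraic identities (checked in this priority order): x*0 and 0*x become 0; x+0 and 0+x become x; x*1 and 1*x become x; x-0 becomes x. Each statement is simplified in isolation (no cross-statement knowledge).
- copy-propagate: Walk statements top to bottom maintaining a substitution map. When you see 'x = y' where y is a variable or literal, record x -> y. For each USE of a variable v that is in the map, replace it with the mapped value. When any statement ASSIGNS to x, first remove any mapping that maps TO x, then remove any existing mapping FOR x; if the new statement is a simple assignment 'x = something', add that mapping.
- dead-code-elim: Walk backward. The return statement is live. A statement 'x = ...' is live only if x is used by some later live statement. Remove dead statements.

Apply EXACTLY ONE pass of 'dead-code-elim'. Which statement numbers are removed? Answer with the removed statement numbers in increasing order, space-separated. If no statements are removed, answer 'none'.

Answer: 1 2 3 4 5 7

Derivation:
Backward liveness scan:
Stmt 1 'd = 1': DEAD (d not in live set [])
Stmt 2 't = d': DEAD (t not in live set [])
Stmt 3 'b = d - 2': DEAD (b not in live set [])
Stmt 4 'u = 1': DEAD (u not in live set [])
Stmt 5 'a = 5': DEAD (a not in live set [])
Stmt 6 'z = 4': KEEP (z is live); live-in = []
Stmt 7 'v = 0': DEAD (v not in live set ['z'])
Stmt 8 'return z': KEEP (return); live-in = ['z']
Removed statement numbers: [1, 2, 3, 4, 5, 7]
Surviving IR:
  z = 4
  return z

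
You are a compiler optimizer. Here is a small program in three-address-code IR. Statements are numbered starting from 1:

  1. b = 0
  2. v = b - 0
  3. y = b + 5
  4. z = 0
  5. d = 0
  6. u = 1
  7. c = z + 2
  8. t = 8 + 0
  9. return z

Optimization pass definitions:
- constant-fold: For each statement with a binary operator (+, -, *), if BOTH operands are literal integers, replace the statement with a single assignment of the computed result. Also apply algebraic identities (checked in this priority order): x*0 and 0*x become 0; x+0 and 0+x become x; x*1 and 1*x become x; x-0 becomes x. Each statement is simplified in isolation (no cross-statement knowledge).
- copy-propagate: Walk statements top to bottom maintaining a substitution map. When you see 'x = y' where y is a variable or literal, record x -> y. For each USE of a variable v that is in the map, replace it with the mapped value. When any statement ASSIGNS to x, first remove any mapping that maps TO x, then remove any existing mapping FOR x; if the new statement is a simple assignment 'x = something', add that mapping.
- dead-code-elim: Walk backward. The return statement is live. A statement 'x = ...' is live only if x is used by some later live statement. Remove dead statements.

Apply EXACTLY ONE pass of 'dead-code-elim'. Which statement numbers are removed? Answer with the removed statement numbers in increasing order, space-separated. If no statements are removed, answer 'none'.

Answer: 1 2 3 5 6 7 8

Derivation:
Backward liveness scan:
Stmt 1 'b = 0': DEAD (b not in live set [])
Stmt 2 'v = b - 0': DEAD (v not in live set [])
Stmt 3 'y = b + 5': DEAD (y not in live set [])
Stmt 4 'z = 0': KEEP (z is live); live-in = []
Stmt 5 'd = 0': DEAD (d not in live set ['z'])
Stmt 6 'u = 1': DEAD (u not in live set ['z'])
Stmt 7 'c = z + 2': DEAD (c not in live set ['z'])
Stmt 8 't = 8 + 0': DEAD (t not in live set ['z'])
Stmt 9 'return z': KEEP (return); live-in = ['z']
Removed statement numbers: [1, 2, 3, 5, 6, 7, 8]
Surviving IR:
  z = 0
  return z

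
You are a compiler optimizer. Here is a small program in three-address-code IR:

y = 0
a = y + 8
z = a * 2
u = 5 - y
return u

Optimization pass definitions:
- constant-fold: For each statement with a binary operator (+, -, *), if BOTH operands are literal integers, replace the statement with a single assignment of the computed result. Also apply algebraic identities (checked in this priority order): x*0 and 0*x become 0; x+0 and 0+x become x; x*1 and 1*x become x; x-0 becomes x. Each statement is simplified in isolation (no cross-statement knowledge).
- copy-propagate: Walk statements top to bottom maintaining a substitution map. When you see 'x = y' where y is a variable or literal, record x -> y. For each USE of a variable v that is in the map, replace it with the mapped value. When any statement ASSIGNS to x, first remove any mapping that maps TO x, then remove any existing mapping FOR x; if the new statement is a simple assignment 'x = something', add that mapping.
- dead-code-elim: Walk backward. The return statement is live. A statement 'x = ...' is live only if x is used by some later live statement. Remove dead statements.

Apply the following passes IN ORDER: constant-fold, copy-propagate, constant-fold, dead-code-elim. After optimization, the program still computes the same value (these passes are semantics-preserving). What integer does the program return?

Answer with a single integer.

Initial IR:
  y = 0
  a = y + 8
  z = a * 2
  u = 5 - y
  return u
After constant-fold (5 stmts):
  y = 0
  a = y + 8
  z = a * 2
  u = 5 - y
  return u
After copy-propagate (5 stmts):
  y = 0
  a = 0 + 8
  z = a * 2
  u = 5 - 0
  return u
After constant-fold (5 stmts):
  y = 0
  a = 8
  z = a * 2
  u = 5
  return u
After dead-code-elim (2 stmts):
  u = 5
  return u
Evaluate:
  y = 0  =>  y = 0
  a = y + 8  =>  a = 8
  z = a * 2  =>  z = 16
  u = 5 - y  =>  u = 5
  return u = 5

Answer: 5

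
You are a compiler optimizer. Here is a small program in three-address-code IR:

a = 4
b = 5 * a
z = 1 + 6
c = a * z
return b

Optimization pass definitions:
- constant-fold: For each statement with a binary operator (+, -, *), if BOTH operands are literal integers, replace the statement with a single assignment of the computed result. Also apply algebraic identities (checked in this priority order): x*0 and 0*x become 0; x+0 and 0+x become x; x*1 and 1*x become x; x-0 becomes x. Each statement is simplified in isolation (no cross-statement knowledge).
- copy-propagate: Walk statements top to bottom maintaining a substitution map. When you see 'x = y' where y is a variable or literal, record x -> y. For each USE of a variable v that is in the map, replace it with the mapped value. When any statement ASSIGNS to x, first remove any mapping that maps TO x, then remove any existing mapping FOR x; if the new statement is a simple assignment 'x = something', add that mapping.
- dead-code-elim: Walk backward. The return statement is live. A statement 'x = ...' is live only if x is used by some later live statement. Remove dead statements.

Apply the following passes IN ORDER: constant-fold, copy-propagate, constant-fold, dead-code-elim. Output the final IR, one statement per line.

Initial IR:
  a = 4
  b = 5 * a
  z = 1 + 6
  c = a * z
  return b
After constant-fold (5 stmts):
  a = 4
  b = 5 * a
  z = 7
  c = a * z
  return b
After copy-propagate (5 stmts):
  a = 4
  b = 5 * 4
  z = 7
  c = 4 * 7
  return b
After constant-fold (5 stmts):
  a = 4
  b = 20
  z = 7
  c = 28
  return b
After dead-code-elim (2 stmts):
  b = 20
  return b

Answer: b = 20
return b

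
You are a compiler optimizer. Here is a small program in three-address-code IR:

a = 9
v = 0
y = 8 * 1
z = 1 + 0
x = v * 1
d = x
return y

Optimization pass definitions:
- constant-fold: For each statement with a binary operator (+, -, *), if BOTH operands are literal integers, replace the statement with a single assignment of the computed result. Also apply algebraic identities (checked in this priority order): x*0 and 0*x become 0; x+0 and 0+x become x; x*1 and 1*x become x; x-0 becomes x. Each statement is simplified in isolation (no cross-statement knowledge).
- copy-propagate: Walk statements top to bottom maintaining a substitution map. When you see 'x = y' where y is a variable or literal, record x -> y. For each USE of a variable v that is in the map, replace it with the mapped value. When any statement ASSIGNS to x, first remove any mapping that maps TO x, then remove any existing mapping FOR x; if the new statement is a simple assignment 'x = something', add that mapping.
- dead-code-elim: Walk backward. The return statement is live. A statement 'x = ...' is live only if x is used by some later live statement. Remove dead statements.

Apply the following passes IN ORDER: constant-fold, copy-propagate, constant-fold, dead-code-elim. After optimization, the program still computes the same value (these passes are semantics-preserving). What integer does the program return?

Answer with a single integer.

Initial IR:
  a = 9
  v = 0
  y = 8 * 1
  z = 1 + 0
  x = v * 1
  d = x
  return y
After constant-fold (7 stmts):
  a = 9
  v = 0
  y = 8
  z = 1
  x = v
  d = x
  return y
After copy-propagate (7 stmts):
  a = 9
  v = 0
  y = 8
  z = 1
  x = 0
  d = 0
  return 8
After constant-fold (7 stmts):
  a = 9
  v = 0
  y = 8
  z = 1
  x = 0
  d = 0
  return 8
After dead-code-elim (1 stmts):
  return 8
Evaluate:
  a = 9  =>  a = 9
  v = 0  =>  v = 0
  y = 8 * 1  =>  y = 8
  z = 1 + 0  =>  z = 1
  x = v * 1  =>  x = 0
  d = x  =>  d = 0
  return y = 8

Answer: 8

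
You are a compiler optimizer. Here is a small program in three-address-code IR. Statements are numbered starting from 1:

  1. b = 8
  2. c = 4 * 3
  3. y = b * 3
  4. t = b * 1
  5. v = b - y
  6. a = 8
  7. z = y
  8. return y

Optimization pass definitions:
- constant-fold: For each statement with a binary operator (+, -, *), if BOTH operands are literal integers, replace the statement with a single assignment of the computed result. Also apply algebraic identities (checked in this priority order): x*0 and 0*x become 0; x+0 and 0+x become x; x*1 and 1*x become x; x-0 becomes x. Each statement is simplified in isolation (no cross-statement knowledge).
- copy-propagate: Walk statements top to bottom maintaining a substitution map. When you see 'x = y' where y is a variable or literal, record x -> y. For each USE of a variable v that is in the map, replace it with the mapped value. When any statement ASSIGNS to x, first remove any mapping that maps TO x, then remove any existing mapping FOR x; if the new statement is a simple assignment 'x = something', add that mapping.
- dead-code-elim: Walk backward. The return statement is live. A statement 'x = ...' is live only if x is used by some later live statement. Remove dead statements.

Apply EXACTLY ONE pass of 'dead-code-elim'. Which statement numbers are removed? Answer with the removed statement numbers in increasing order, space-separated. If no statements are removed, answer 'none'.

Answer: 2 4 5 6 7

Derivation:
Backward liveness scan:
Stmt 1 'b = 8': KEEP (b is live); live-in = []
Stmt 2 'c = 4 * 3': DEAD (c not in live set ['b'])
Stmt 3 'y = b * 3': KEEP (y is live); live-in = ['b']
Stmt 4 't = b * 1': DEAD (t not in live set ['y'])
Stmt 5 'v = b - y': DEAD (v not in live set ['y'])
Stmt 6 'a = 8': DEAD (a not in live set ['y'])
Stmt 7 'z = y': DEAD (z not in live set ['y'])
Stmt 8 'return y': KEEP (return); live-in = ['y']
Removed statement numbers: [2, 4, 5, 6, 7]
Surviving IR:
  b = 8
  y = b * 3
  return y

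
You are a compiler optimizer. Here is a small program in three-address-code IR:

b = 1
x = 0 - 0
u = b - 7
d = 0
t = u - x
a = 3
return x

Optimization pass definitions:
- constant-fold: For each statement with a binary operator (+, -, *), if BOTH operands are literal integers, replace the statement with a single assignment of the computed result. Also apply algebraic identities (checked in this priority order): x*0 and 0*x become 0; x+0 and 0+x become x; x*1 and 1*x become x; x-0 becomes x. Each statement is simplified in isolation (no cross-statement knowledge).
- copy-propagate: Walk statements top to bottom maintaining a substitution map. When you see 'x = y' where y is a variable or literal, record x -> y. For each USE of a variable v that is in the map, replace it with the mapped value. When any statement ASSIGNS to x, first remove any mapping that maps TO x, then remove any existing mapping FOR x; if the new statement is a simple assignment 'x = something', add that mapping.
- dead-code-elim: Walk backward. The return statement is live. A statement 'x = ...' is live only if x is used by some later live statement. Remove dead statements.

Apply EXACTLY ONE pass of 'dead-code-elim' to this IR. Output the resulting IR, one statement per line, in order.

Answer: x = 0 - 0
return x

Derivation:
Applying dead-code-elim statement-by-statement:
  [7] return x  -> KEEP (return); live=['x']
  [6] a = 3  -> DEAD (a not live)
  [5] t = u - x  -> DEAD (t not live)
  [4] d = 0  -> DEAD (d not live)
  [3] u = b - 7  -> DEAD (u not live)
  [2] x = 0 - 0  -> KEEP; live=[]
  [1] b = 1  -> DEAD (b not live)
Result (2 stmts):
  x = 0 - 0
  return x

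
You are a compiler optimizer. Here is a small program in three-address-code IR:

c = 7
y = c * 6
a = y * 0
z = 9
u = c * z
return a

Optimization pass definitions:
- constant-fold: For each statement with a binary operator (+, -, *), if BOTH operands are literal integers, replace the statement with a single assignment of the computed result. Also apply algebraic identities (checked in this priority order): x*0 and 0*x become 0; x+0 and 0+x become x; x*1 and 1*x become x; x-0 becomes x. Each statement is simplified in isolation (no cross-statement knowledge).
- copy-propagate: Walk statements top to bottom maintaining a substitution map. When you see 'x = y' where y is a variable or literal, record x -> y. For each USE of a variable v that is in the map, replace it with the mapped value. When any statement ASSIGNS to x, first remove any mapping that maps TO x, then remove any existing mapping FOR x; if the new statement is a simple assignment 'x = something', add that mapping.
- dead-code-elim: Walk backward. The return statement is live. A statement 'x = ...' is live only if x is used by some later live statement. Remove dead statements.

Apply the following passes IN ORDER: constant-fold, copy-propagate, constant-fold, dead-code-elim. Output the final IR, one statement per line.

Initial IR:
  c = 7
  y = c * 6
  a = y * 0
  z = 9
  u = c * z
  return a
After constant-fold (6 stmts):
  c = 7
  y = c * 6
  a = 0
  z = 9
  u = c * z
  return a
After copy-propagate (6 stmts):
  c = 7
  y = 7 * 6
  a = 0
  z = 9
  u = 7 * 9
  return 0
After constant-fold (6 stmts):
  c = 7
  y = 42
  a = 0
  z = 9
  u = 63
  return 0
After dead-code-elim (1 stmts):
  return 0

Answer: return 0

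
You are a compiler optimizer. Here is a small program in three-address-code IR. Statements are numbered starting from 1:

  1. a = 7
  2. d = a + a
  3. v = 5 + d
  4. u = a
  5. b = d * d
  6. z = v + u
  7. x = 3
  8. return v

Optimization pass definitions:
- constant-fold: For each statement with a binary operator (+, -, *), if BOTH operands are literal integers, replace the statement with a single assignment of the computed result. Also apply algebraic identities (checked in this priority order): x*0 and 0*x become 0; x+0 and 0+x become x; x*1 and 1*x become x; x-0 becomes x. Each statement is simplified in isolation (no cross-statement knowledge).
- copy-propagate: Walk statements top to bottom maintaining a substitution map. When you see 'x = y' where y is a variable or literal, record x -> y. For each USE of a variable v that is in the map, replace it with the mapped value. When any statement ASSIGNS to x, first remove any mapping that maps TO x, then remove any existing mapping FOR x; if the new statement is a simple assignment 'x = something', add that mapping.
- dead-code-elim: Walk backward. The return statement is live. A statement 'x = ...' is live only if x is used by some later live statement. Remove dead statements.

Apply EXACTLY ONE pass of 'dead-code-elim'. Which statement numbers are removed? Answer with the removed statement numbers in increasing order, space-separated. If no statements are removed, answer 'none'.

Backward liveness scan:
Stmt 1 'a = 7': KEEP (a is live); live-in = []
Stmt 2 'd = a + a': KEEP (d is live); live-in = ['a']
Stmt 3 'v = 5 + d': KEEP (v is live); live-in = ['d']
Stmt 4 'u = a': DEAD (u not in live set ['v'])
Stmt 5 'b = d * d': DEAD (b not in live set ['v'])
Stmt 6 'z = v + u': DEAD (z not in live set ['v'])
Stmt 7 'x = 3': DEAD (x not in live set ['v'])
Stmt 8 'return v': KEEP (return); live-in = ['v']
Removed statement numbers: [4, 5, 6, 7]
Surviving IR:
  a = 7
  d = a + a
  v = 5 + d
  return v

Answer: 4 5 6 7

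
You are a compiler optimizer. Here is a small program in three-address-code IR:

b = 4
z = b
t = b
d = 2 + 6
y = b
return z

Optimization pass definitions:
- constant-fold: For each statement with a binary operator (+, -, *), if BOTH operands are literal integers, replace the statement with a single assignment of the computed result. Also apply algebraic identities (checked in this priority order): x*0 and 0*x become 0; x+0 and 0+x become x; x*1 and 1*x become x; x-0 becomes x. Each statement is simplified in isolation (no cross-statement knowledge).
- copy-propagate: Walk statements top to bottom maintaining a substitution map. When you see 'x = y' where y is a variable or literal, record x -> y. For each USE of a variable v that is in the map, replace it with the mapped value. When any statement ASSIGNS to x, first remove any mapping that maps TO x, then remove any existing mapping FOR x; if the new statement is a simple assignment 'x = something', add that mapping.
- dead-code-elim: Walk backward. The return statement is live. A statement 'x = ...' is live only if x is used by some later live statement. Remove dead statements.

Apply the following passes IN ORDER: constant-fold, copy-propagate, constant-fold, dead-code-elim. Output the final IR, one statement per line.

Answer: return 4

Derivation:
Initial IR:
  b = 4
  z = b
  t = b
  d = 2 + 6
  y = b
  return z
After constant-fold (6 stmts):
  b = 4
  z = b
  t = b
  d = 8
  y = b
  return z
After copy-propagate (6 stmts):
  b = 4
  z = 4
  t = 4
  d = 8
  y = 4
  return 4
After constant-fold (6 stmts):
  b = 4
  z = 4
  t = 4
  d = 8
  y = 4
  return 4
After dead-code-elim (1 stmts):
  return 4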